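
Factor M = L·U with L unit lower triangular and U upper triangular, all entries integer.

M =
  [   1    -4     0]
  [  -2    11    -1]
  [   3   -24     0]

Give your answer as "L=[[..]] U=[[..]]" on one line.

  R1 -= -2·R0 → [0,3,-1]
  R2 -= 3·R0 → [0,-12,0]
  R2 -= -4·R1 → [0,0,-4]

L=[[1,0,0],[-2,1,0],[3,-4,1]] U=[[1,-4,0],[0,3,-1],[0,0,-4]]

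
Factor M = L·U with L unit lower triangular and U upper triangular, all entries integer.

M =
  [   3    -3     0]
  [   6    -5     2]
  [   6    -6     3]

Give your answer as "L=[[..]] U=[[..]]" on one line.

L=[[1,0,0],[2,1,0],[2,0,1]] U=[[3,-3,0],[0,1,2],[0,0,3]]

  row1 -= 2·row0 → [0,1,2]
  row2 -= 2·row0 → [0,0,3]
  row2 -= 0·row1 → [0,0,3]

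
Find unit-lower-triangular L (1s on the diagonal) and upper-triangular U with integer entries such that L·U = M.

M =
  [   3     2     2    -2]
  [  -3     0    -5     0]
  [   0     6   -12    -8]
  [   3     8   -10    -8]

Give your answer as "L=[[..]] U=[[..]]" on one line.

L=[[1,0,0,0],[-1,1,0,0],[0,3,1,0],[1,3,1,1]] U=[[3,2,2,-2],[0,2,-3,-2],[0,0,-3,-2],[0,0,0,2]]

  R1 -= -1·R0 → [0,2,-3,-2]
  R2 -= 0·R0 → [0,6,-12,-8]
  R3 -= 1·R0 → [0,6,-12,-6]
  R2 -= 3·R1 → [0,0,-3,-2]
  R3 -= 3·R1 → [0,0,-3,0]
  R3 -= 1·R2 → [0,0,0,2]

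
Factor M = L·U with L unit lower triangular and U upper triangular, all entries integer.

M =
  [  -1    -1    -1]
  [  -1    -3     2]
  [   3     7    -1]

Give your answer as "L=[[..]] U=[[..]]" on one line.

L=[[1,0,0],[1,1,0],[-3,-2,1]] U=[[-1,-1,-1],[0,-2,3],[0,0,2]]

  row1 -= 1·row0 → [0,-2,3]
  row2 -= -3·row0 → [0,4,-4]
  row2 -= -2·row1 → [0,0,2]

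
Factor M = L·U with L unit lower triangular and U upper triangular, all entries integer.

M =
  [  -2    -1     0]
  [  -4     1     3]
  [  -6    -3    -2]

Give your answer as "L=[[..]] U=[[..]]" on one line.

L=[[1,0,0],[2,1,0],[3,0,1]] U=[[-2,-1,0],[0,3,3],[0,0,-2]]

  R1 -= 2·R0 → [0,3,3]
  R2 -= 3·R0 → [0,0,-2]
  R2 -= 0·R1 → [0,0,-2]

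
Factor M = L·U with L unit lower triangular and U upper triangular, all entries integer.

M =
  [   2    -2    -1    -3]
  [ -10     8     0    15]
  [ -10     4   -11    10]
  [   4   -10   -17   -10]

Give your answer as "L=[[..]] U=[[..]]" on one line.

L=[[1,0,0,0],[-5,1,0,0],[-5,3,1,0],[2,3,0,1]] U=[[2,-2,-1,-3],[0,-2,-5,0],[0,0,-1,-5],[0,0,0,-4]]

  row1 -= -5·row0 → [0,-2,-5,0]
  row2 -= -5·row0 → [0,-6,-16,-5]
  row3 -= 2·row0 → [0,-6,-15,-4]
  row2 -= 3·row1 → [0,0,-1,-5]
  row3 -= 3·row1 → [0,0,0,-4]
  row3 -= 0·row2 → [0,0,0,-4]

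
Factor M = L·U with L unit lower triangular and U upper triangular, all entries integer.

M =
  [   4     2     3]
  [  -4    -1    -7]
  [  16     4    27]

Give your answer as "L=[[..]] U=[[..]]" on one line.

  r1 -= -1·r0 → [0,1,-4]
  r2 -= 4·r0 → [0,-4,15]
  r2 -= -4·r1 → [0,0,-1]

L=[[1,0,0],[-1,1,0],[4,-4,1]] U=[[4,2,3],[0,1,-4],[0,0,-1]]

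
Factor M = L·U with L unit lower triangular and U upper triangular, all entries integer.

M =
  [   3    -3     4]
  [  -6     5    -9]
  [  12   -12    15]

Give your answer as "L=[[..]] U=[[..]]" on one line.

  R1 -= -2·R0 → [0,-1,-1]
  R2 -= 4·R0 → [0,0,-1]
  R2 -= 0·R1 → [0,0,-1]

L=[[1,0,0],[-2,1,0],[4,0,1]] U=[[3,-3,4],[0,-1,-1],[0,0,-1]]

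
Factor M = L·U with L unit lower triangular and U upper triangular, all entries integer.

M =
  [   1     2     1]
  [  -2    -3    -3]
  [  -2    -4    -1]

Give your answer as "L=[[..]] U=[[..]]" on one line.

  row1 -= -2·row0 → [0,1,-1]
  row2 -= -2·row0 → [0,0,1]
  row2 -= 0·row1 → [0,0,1]

L=[[1,0,0],[-2,1,0],[-2,0,1]] U=[[1,2,1],[0,1,-1],[0,0,1]]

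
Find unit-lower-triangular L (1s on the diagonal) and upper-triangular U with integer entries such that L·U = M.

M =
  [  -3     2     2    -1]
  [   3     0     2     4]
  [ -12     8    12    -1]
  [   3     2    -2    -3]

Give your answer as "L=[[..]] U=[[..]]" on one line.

  R1 -= -1·R0 → [0,2,4,3]
  R2 -= 4·R0 → [0,0,4,3]
  R3 -= -1·R0 → [0,4,0,-4]
  R2 -= 0·R1 → [0,0,4,3]
  R3 -= 2·R1 → [0,0,-8,-10]
  R3 -= -2·R2 → [0,0,0,-4]

L=[[1,0,0,0],[-1,1,0,0],[4,0,1,0],[-1,2,-2,1]] U=[[-3,2,2,-1],[0,2,4,3],[0,0,4,3],[0,0,0,-4]]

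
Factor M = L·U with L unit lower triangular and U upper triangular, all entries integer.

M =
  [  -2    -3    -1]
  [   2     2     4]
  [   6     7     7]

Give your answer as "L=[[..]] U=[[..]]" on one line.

L=[[1,0,0],[-1,1,0],[-3,2,1]] U=[[-2,-3,-1],[0,-1,3],[0,0,-2]]

  row1 -= -1·row0 → [0,-1,3]
  row2 -= -3·row0 → [0,-2,4]
  row2 -= 2·row1 → [0,0,-2]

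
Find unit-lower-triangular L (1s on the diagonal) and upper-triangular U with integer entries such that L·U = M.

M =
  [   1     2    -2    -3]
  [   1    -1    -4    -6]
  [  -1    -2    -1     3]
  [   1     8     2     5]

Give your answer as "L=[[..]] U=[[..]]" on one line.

  r1 -= 1·r0 → [0,-3,-2,-3]
  r2 -= -1·r0 → [0,0,-3,0]
  r3 -= 1·r0 → [0,6,4,8]
  r2 -= 0·r1 → [0,0,-3,0]
  r3 -= -2·r1 → [0,0,0,2]
  r3 -= 0·r2 → [0,0,0,2]

L=[[1,0,0,0],[1,1,0,0],[-1,0,1,0],[1,-2,0,1]] U=[[1,2,-2,-3],[0,-3,-2,-3],[0,0,-3,0],[0,0,0,2]]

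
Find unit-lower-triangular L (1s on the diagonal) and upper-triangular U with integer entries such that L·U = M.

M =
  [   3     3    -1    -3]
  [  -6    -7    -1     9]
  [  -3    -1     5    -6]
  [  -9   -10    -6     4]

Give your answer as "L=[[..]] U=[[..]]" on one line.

L=[[1,0,0,0],[-2,1,0,0],[-1,-2,1,0],[-3,1,3,1]] U=[[3,3,-1,-3],[0,-1,-3,3],[0,0,-2,-3],[0,0,0,1]]

  r1 -= -2·r0 → [0,-1,-3,3]
  r2 -= -1·r0 → [0,2,4,-9]
  r3 -= -3·r0 → [0,-1,-9,-5]
  r2 -= -2·r1 → [0,0,-2,-3]
  r3 -= 1·r1 → [0,0,-6,-8]
  r3 -= 3·r2 → [0,0,0,1]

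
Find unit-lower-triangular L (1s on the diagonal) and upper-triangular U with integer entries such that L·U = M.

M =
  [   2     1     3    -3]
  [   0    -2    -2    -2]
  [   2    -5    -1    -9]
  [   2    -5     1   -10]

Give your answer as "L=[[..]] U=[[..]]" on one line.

  row1 -= 0·row0 → [0,-2,-2,-2]
  row2 -= 1·row0 → [0,-6,-4,-6]
  row3 -= 1·row0 → [0,-6,-2,-7]
  row2 -= 3·row1 → [0,0,2,0]
  row3 -= 3·row1 → [0,0,4,-1]
  row3 -= 2·row2 → [0,0,0,-1]

L=[[1,0,0,0],[0,1,0,0],[1,3,1,0],[1,3,2,1]] U=[[2,1,3,-3],[0,-2,-2,-2],[0,0,2,0],[0,0,0,-1]]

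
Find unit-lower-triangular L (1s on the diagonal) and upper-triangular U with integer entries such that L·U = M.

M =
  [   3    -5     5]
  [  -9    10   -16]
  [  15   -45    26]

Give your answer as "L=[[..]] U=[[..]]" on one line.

L=[[1,0,0],[-3,1,0],[5,4,1]] U=[[3,-5,5],[0,-5,-1],[0,0,5]]

  r1 -= -3·r0 → [0,-5,-1]
  r2 -= 5·r0 → [0,-20,1]
  r2 -= 4·r1 → [0,0,5]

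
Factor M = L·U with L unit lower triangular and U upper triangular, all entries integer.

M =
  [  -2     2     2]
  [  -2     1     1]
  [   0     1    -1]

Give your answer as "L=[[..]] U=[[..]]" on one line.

L=[[1,0,0],[1,1,0],[0,-1,1]] U=[[-2,2,2],[0,-1,-1],[0,0,-2]]

  r1 -= 1·r0 → [0,-1,-1]
  r2 -= 0·r0 → [0,1,-1]
  r2 -= -1·r1 → [0,0,-2]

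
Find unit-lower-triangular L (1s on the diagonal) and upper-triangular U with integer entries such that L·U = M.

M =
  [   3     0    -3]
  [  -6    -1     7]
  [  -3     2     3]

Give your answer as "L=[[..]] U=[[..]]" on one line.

L=[[1,0,0],[-2,1,0],[-1,-2,1]] U=[[3,0,-3],[0,-1,1],[0,0,2]]

  row1 -= -2·row0 → [0,-1,1]
  row2 -= -1·row0 → [0,2,0]
  row2 -= -2·row1 → [0,0,2]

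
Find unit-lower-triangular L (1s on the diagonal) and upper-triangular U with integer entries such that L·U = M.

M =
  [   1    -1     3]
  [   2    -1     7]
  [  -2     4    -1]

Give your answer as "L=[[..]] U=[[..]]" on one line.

L=[[1,0,0],[2,1,0],[-2,2,1]] U=[[1,-1,3],[0,1,1],[0,0,3]]

  r1 -= 2·r0 → [0,1,1]
  r2 -= -2·r0 → [0,2,5]
  r2 -= 2·r1 → [0,0,3]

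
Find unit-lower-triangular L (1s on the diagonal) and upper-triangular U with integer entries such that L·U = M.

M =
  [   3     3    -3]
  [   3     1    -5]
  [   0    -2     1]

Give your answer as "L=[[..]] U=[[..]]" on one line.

  r1 -= 1·r0 → [0,-2,-2]
  r2 -= 0·r0 → [0,-2,1]
  r2 -= 1·r1 → [0,0,3]

L=[[1,0,0],[1,1,0],[0,1,1]] U=[[3,3,-3],[0,-2,-2],[0,0,3]]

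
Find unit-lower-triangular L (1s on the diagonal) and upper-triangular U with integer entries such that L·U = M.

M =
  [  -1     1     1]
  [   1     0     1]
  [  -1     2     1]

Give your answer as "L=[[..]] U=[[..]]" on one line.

  R1 -= -1·R0 → [0,1,2]
  R2 -= 1·R0 → [0,1,0]
  R2 -= 1·R1 → [0,0,-2]

L=[[1,0,0],[-1,1,0],[1,1,1]] U=[[-1,1,1],[0,1,2],[0,0,-2]]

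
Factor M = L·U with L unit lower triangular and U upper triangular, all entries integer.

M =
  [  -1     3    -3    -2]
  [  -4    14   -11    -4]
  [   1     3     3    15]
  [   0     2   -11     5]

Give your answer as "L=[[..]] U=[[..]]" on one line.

L=[[1,0,0,0],[4,1,0,0],[-1,3,1,0],[0,1,4,1]] U=[[-1,3,-3,-2],[0,2,1,4],[0,0,-3,1],[0,0,0,-3]]

  row1 -= 4·row0 → [0,2,1,4]
  row2 -= -1·row0 → [0,6,0,13]
  row3 -= 0·row0 → [0,2,-11,5]
  row2 -= 3·row1 → [0,0,-3,1]
  row3 -= 1·row1 → [0,0,-12,1]
  row3 -= 4·row2 → [0,0,0,-3]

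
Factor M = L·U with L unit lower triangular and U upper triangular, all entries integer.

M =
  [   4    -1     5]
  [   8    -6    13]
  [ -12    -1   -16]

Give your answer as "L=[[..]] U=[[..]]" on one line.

L=[[1,0,0],[2,1,0],[-3,1,1]] U=[[4,-1,5],[0,-4,3],[0,0,-4]]

  r1 -= 2·r0 → [0,-4,3]
  r2 -= -3·r0 → [0,-4,-1]
  r2 -= 1·r1 → [0,0,-4]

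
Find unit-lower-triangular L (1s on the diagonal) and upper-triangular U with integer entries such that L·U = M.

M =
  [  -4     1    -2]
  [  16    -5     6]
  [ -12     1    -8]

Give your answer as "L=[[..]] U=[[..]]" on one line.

L=[[1,0,0],[-4,1,0],[3,2,1]] U=[[-4,1,-2],[0,-1,-2],[0,0,2]]

  row1 -= -4·row0 → [0,-1,-2]
  row2 -= 3·row0 → [0,-2,-2]
  row2 -= 2·row1 → [0,0,2]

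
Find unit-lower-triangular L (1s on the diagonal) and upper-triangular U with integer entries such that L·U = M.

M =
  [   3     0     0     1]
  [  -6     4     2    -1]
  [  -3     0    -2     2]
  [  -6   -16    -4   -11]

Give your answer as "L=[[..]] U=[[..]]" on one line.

  row1 -= -2·row0 → [0,4,2,1]
  row2 -= -1·row0 → [0,0,-2,3]
  row3 -= -2·row0 → [0,-16,-4,-9]
  row2 -= 0·row1 → [0,0,-2,3]
  row3 -= -4·row1 → [0,0,4,-5]
  row3 -= -2·row2 → [0,0,0,1]

L=[[1,0,0,0],[-2,1,0,0],[-1,0,1,0],[-2,-4,-2,1]] U=[[3,0,0,1],[0,4,2,1],[0,0,-2,3],[0,0,0,1]]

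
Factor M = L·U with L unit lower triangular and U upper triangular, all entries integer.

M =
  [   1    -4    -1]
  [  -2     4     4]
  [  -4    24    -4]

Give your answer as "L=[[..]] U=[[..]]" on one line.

L=[[1,0,0],[-2,1,0],[-4,-2,1]] U=[[1,-4,-1],[0,-4,2],[0,0,-4]]

  R1 -= -2·R0 → [0,-4,2]
  R2 -= -4·R0 → [0,8,-8]
  R2 -= -2·R1 → [0,0,-4]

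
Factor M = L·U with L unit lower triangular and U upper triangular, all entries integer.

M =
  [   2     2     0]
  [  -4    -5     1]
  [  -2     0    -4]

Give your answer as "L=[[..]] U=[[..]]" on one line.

L=[[1,0,0],[-2,1,0],[-1,-2,1]] U=[[2,2,0],[0,-1,1],[0,0,-2]]

  row1 -= -2·row0 → [0,-1,1]
  row2 -= -1·row0 → [0,2,-4]
  row2 -= -2·row1 → [0,0,-2]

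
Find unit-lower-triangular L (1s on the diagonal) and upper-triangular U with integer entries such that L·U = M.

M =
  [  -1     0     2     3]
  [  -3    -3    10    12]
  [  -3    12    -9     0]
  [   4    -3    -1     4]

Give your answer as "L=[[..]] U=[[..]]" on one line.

  r1 -= 3·r0 → [0,-3,4,3]
  r2 -= 3·r0 → [0,12,-15,-9]
  r3 -= -4·r0 → [0,-3,7,16]
  r2 -= -4·r1 → [0,0,1,3]
  r3 -= 1·r1 → [0,0,3,13]
  r3 -= 3·r2 → [0,0,0,4]

L=[[1,0,0,0],[3,1,0,0],[3,-4,1,0],[-4,1,3,1]] U=[[-1,0,2,3],[0,-3,4,3],[0,0,1,3],[0,0,0,4]]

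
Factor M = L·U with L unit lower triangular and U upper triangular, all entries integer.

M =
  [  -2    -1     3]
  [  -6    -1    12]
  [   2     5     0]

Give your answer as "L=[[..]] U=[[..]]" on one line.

L=[[1,0,0],[3,1,0],[-1,2,1]] U=[[-2,-1,3],[0,2,3],[0,0,-3]]

  r1 -= 3·r0 → [0,2,3]
  r2 -= -1·r0 → [0,4,3]
  r2 -= 2·r1 → [0,0,-3]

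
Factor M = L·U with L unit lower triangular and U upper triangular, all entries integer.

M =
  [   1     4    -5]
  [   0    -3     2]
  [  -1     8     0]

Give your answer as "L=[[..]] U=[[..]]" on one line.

L=[[1,0,0],[0,1,0],[-1,-4,1]] U=[[1,4,-5],[0,-3,2],[0,0,3]]

  r1 -= 0·r0 → [0,-3,2]
  r2 -= -1·r0 → [0,12,-5]
  r2 -= -4·r1 → [0,0,3]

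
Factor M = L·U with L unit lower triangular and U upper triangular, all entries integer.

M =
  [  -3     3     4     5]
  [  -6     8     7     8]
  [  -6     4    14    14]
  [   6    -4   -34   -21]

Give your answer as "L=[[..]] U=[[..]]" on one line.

L=[[1,0,0,0],[2,1,0,0],[2,-1,1,0],[-2,1,-5,1]] U=[[-3,3,4,5],[0,2,-1,-2],[0,0,5,2],[0,0,0,1]]

  row1 -= 2·row0 → [0,2,-1,-2]
  row2 -= 2·row0 → [0,-2,6,4]
  row3 -= -2·row0 → [0,2,-26,-11]
  row2 -= -1·row1 → [0,0,5,2]
  row3 -= 1·row1 → [0,0,-25,-9]
  row3 -= -5·row2 → [0,0,0,1]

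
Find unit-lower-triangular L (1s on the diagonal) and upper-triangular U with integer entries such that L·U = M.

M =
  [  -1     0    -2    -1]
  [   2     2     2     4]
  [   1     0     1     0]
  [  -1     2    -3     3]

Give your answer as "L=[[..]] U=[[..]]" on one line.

  R1 -= -2·R0 → [0,2,-2,2]
  R2 -= -1·R0 → [0,0,-1,-1]
  R3 -= 1·R0 → [0,2,-1,4]
  R2 -= 0·R1 → [0,0,-1,-1]
  R3 -= 1·R1 → [0,0,1,2]
  R3 -= -1·R2 → [0,0,0,1]

L=[[1,0,0,0],[-2,1,0,0],[-1,0,1,0],[1,1,-1,1]] U=[[-1,0,-2,-1],[0,2,-2,2],[0,0,-1,-1],[0,0,0,1]]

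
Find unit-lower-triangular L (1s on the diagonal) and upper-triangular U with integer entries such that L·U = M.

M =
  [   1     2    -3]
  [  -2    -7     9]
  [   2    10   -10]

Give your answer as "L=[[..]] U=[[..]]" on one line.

  r1 -= -2·r0 → [0,-3,3]
  r2 -= 2·r0 → [0,6,-4]
  r2 -= -2·r1 → [0,0,2]

L=[[1,0,0],[-2,1,0],[2,-2,1]] U=[[1,2,-3],[0,-3,3],[0,0,2]]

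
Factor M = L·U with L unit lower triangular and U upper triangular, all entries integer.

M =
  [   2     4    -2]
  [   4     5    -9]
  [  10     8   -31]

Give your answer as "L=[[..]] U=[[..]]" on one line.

  R1 -= 2·R0 → [0,-3,-5]
  R2 -= 5·R0 → [0,-12,-21]
  R2 -= 4·R1 → [0,0,-1]

L=[[1,0,0],[2,1,0],[5,4,1]] U=[[2,4,-2],[0,-3,-5],[0,0,-1]]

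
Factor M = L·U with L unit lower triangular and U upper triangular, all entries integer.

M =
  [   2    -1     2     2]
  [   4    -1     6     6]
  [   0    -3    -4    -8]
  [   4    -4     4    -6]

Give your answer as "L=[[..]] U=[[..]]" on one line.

L=[[1,0,0,0],[2,1,0,0],[0,-3,1,0],[2,-2,2,1]] U=[[2,-1,2,2],[0,1,2,2],[0,0,2,-2],[0,0,0,-2]]

  R1 -= 2·R0 → [0,1,2,2]
  R2 -= 0·R0 → [0,-3,-4,-8]
  R3 -= 2·R0 → [0,-2,0,-10]
  R2 -= -3·R1 → [0,0,2,-2]
  R3 -= -2·R1 → [0,0,4,-6]
  R3 -= 2·R2 → [0,0,0,-2]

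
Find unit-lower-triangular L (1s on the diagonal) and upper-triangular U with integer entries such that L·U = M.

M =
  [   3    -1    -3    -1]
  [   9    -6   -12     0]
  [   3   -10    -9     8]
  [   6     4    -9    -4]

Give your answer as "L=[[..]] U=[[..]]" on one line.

  r1 -= 3·r0 → [0,-3,-3,3]
  r2 -= 1·r0 → [0,-9,-6,9]
  r3 -= 2·r0 → [0,6,-3,-2]
  r2 -= 3·r1 → [0,0,3,0]
  r3 -= -2·r1 → [0,0,-9,4]
  r3 -= -3·r2 → [0,0,0,4]

L=[[1,0,0,0],[3,1,0,0],[1,3,1,0],[2,-2,-3,1]] U=[[3,-1,-3,-1],[0,-3,-3,3],[0,0,3,0],[0,0,0,4]]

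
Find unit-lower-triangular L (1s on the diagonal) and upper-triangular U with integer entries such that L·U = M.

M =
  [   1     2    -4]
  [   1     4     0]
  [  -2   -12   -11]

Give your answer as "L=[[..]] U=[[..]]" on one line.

  row1 -= 1·row0 → [0,2,4]
  row2 -= -2·row0 → [0,-8,-19]
  row2 -= -4·row1 → [0,0,-3]

L=[[1,0,0],[1,1,0],[-2,-4,1]] U=[[1,2,-4],[0,2,4],[0,0,-3]]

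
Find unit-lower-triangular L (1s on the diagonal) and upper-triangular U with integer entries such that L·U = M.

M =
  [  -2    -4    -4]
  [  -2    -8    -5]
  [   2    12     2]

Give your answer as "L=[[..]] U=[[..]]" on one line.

  row1 -= 1·row0 → [0,-4,-1]
  row2 -= -1·row0 → [0,8,-2]
  row2 -= -2·row1 → [0,0,-4]

L=[[1,0,0],[1,1,0],[-1,-2,1]] U=[[-2,-4,-4],[0,-4,-1],[0,0,-4]]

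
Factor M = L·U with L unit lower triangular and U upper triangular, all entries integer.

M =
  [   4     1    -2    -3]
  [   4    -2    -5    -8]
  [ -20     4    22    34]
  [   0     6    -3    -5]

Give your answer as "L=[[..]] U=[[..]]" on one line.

  row1 -= 1·row0 → [0,-3,-3,-5]
  row2 -= -5·row0 → [0,9,12,19]
  row3 -= 0·row0 → [0,6,-3,-5]
  row2 -= -3·row1 → [0,0,3,4]
  row3 -= -2·row1 → [0,0,-9,-15]
  row3 -= -3·row2 → [0,0,0,-3]

L=[[1,0,0,0],[1,1,0,0],[-5,-3,1,0],[0,-2,-3,1]] U=[[4,1,-2,-3],[0,-3,-3,-5],[0,0,3,4],[0,0,0,-3]]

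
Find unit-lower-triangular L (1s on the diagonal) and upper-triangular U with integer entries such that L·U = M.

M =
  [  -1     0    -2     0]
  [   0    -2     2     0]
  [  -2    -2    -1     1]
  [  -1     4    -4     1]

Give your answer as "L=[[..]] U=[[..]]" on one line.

L=[[1,0,0,0],[0,1,0,0],[2,1,1,0],[1,-2,2,1]] U=[[-1,0,-2,0],[0,-2,2,0],[0,0,1,1],[0,0,0,-1]]

  R1 -= 0·R0 → [0,-2,2,0]
  R2 -= 2·R0 → [0,-2,3,1]
  R3 -= 1·R0 → [0,4,-2,1]
  R2 -= 1·R1 → [0,0,1,1]
  R3 -= -2·R1 → [0,0,2,1]
  R3 -= 2·R2 → [0,0,0,-1]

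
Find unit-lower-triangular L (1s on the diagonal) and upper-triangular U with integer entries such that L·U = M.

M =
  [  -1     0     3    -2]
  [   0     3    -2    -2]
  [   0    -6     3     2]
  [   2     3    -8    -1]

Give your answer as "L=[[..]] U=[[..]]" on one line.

L=[[1,0,0,0],[0,1,0,0],[0,-2,1,0],[-2,1,0,1]] U=[[-1,0,3,-2],[0,3,-2,-2],[0,0,-1,-2],[0,0,0,-3]]

  row1 -= 0·row0 → [0,3,-2,-2]
  row2 -= 0·row0 → [0,-6,3,2]
  row3 -= -2·row0 → [0,3,-2,-5]
  row2 -= -2·row1 → [0,0,-1,-2]
  row3 -= 1·row1 → [0,0,0,-3]
  row3 -= 0·row2 → [0,0,0,-3]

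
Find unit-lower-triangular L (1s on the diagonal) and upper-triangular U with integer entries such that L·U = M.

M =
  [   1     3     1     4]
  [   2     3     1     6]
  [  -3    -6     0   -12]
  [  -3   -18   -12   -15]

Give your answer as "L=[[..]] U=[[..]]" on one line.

  row1 -= 2·row0 → [0,-3,-1,-2]
  row2 -= -3·row0 → [0,3,3,0]
  row3 -= -3·row0 → [0,-9,-9,-3]
  row2 -= -1·row1 → [0,0,2,-2]
  row3 -= 3·row1 → [0,0,-6,3]
  row3 -= -3·row2 → [0,0,0,-3]

L=[[1,0,0,0],[2,1,0,0],[-3,-1,1,0],[-3,3,-3,1]] U=[[1,3,1,4],[0,-3,-1,-2],[0,0,2,-2],[0,0,0,-3]]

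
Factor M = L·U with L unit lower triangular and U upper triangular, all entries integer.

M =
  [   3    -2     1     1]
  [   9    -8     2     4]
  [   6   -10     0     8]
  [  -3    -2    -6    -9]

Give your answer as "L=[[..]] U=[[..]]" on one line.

  r1 -= 3·r0 → [0,-2,-1,1]
  r2 -= 2·r0 → [0,-6,-2,6]
  r3 -= -1·r0 → [0,-4,-5,-8]
  r2 -= 3·r1 → [0,0,1,3]
  r3 -= 2·r1 → [0,0,-3,-10]
  r3 -= -3·r2 → [0,0,0,-1]

L=[[1,0,0,0],[3,1,0,0],[2,3,1,0],[-1,2,-3,1]] U=[[3,-2,1,1],[0,-2,-1,1],[0,0,1,3],[0,0,0,-1]]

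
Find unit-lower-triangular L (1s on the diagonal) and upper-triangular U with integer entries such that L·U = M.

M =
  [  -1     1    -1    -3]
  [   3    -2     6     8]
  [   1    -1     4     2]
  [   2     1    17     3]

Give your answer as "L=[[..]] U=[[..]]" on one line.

  r1 -= -3·r0 → [0,1,3,-1]
  r2 -= -1·r0 → [0,0,3,-1]
  r3 -= -2·r0 → [0,3,15,-3]
  r2 -= 0·r1 → [0,0,3,-1]
  r3 -= 3·r1 → [0,0,6,0]
  r3 -= 2·r2 → [0,0,0,2]

L=[[1,0,0,0],[-3,1,0,0],[-1,0,1,0],[-2,3,2,1]] U=[[-1,1,-1,-3],[0,1,3,-1],[0,0,3,-1],[0,0,0,2]]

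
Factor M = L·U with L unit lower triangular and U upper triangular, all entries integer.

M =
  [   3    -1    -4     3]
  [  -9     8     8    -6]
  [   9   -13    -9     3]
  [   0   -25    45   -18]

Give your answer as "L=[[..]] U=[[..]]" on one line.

L=[[1,0,0,0],[-3,1,0,0],[3,-2,1,0],[0,-5,-5,1]] U=[[3,-1,-4,3],[0,5,-4,3],[0,0,-5,0],[0,0,0,-3]]

  R1 -= -3·R0 → [0,5,-4,3]
  R2 -= 3·R0 → [0,-10,3,-6]
  R3 -= 0·R0 → [0,-25,45,-18]
  R2 -= -2·R1 → [0,0,-5,0]
  R3 -= -5·R1 → [0,0,25,-3]
  R3 -= -5·R2 → [0,0,0,-3]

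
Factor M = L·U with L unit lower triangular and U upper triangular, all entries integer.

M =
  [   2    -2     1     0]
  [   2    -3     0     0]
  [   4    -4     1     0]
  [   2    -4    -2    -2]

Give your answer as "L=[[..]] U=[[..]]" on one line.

  r1 -= 1·r0 → [0,-1,-1,0]
  r2 -= 2·r0 → [0,0,-1,0]
  r3 -= 1·r0 → [0,-2,-3,-2]
  r2 -= 0·r1 → [0,0,-1,0]
  r3 -= 2·r1 → [0,0,-1,-2]
  r3 -= 1·r2 → [0,0,0,-2]

L=[[1,0,0,0],[1,1,0,0],[2,0,1,0],[1,2,1,1]] U=[[2,-2,1,0],[0,-1,-1,0],[0,0,-1,0],[0,0,0,-2]]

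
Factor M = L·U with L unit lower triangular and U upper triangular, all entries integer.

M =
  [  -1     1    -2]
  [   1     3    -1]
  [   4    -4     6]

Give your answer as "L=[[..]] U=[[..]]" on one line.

  r1 -= -1·r0 → [0,4,-3]
  r2 -= -4·r0 → [0,0,-2]
  r2 -= 0·r1 → [0,0,-2]

L=[[1,0,0],[-1,1,0],[-4,0,1]] U=[[-1,1,-2],[0,4,-3],[0,0,-2]]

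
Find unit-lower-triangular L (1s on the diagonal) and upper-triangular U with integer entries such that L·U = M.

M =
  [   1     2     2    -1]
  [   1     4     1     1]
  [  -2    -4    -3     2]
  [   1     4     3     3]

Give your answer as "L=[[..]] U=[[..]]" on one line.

L=[[1,0,0,0],[1,1,0,0],[-2,0,1,0],[1,1,2,1]] U=[[1,2,2,-1],[0,2,-1,2],[0,0,1,0],[0,0,0,2]]

  R1 -= 1·R0 → [0,2,-1,2]
  R2 -= -2·R0 → [0,0,1,0]
  R3 -= 1·R0 → [0,2,1,4]
  R2 -= 0·R1 → [0,0,1,0]
  R3 -= 1·R1 → [0,0,2,2]
  R3 -= 2·R2 → [0,0,0,2]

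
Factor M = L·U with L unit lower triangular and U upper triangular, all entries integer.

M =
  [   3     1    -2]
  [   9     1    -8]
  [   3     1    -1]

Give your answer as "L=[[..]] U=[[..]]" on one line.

  R1 -= 3·R0 → [0,-2,-2]
  R2 -= 1·R0 → [0,0,1]
  R2 -= 0·R1 → [0,0,1]

L=[[1,0,0],[3,1,0],[1,0,1]] U=[[3,1,-2],[0,-2,-2],[0,0,1]]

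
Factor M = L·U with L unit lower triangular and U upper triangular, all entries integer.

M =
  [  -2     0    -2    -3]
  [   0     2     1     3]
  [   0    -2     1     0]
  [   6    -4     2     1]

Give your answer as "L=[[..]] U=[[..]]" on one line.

L=[[1,0,0,0],[0,1,0,0],[0,-1,1,0],[-3,-2,-1,1]] U=[[-2,0,-2,-3],[0,2,1,3],[0,0,2,3],[0,0,0,1]]

  R1 -= 0·R0 → [0,2,1,3]
  R2 -= 0·R0 → [0,-2,1,0]
  R3 -= -3·R0 → [0,-4,-4,-8]
  R2 -= -1·R1 → [0,0,2,3]
  R3 -= -2·R1 → [0,0,-2,-2]
  R3 -= -1·R2 → [0,0,0,1]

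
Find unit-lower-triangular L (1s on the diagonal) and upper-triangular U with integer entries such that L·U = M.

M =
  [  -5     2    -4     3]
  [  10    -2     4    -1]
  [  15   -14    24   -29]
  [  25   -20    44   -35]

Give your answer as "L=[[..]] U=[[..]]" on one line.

L=[[1,0,0,0],[-2,1,0,0],[-3,-4,1,0],[-5,-5,-1,1]] U=[[-5,2,-4,3],[0,2,-4,5],[0,0,-4,0],[0,0,0,5]]

  R1 -= -2·R0 → [0,2,-4,5]
  R2 -= -3·R0 → [0,-8,12,-20]
  R3 -= -5·R0 → [0,-10,24,-20]
  R2 -= -4·R1 → [0,0,-4,0]
  R3 -= -5·R1 → [0,0,4,5]
  R3 -= -1·R2 → [0,0,0,5]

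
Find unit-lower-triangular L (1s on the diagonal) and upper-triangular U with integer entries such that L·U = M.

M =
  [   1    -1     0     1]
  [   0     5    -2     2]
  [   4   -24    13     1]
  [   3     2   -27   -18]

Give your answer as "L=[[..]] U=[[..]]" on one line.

  r1 -= 0·r0 → [0,5,-2,2]
  r2 -= 4·r0 → [0,-20,13,-3]
  r3 -= 3·r0 → [0,5,-27,-21]
  r2 -= -4·r1 → [0,0,5,5]
  r3 -= 1·r1 → [0,0,-25,-23]
  r3 -= -5·r2 → [0,0,0,2]

L=[[1,0,0,0],[0,1,0,0],[4,-4,1,0],[3,1,-5,1]] U=[[1,-1,0,1],[0,5,-2,2],[0,0,5,5],[0,0,0,2]]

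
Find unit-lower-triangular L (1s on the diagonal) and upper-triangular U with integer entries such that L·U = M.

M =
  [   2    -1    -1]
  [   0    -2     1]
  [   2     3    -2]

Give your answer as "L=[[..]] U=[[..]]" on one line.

L=[[1,0,0],[0,1,0],[1,-2,1]] U=[[2,-1,-1],[0,-2,1],[0,0,1]]

  r1 -= 0·r0 → [0,-2,1]
  r2 -= 1·r0 → [0,4,-1]
  r2 -= -2·r1 → [0,0,1]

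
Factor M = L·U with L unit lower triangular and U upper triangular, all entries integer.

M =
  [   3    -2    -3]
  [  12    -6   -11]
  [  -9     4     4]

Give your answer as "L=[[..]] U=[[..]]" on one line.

  r1 -= 4·r0 → [0,2,1]
  r2 -= -3·r0 → [0,-2,-5]
  r2 -= -1·r1 → [0,0,-4]

L=[[1,0,0],[4,1,0],[-3,-1,1]] U=[[3,-2,-3],[0,2,1],[0,0,-4]]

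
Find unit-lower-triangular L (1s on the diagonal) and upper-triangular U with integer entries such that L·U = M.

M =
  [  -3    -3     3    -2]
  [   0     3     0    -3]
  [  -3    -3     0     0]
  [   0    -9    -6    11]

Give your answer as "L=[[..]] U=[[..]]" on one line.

L=[[1,0,0,0],[0,1,0,0],[1,0,1,0],[0,-3,2,1]] U=[[-3,-3,3,-2],[0,3,0,-3],[0,0,-3,2],[0,0,0,-2]]

  r1 -= 0·r0 → [0,3,0,-3]
  r2 -= 1·r0 → [0,0,-3,2]
  r3 -= 0·r0 → [0,-9,-6,11]
  r2 -= 0·r1 → [0,0,-3,2]
  r3 -= -3·r1 → [0,0,-6,2]
  r3 -= 2·r2 → [0,0,0,-2]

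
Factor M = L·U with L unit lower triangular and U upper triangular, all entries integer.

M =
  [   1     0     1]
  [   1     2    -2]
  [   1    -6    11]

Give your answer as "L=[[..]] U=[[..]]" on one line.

L=[[1,0,0],[1,1,0],[1,-3,1]] U=[[1,0,1],[0,2,-3],[0,0,1]]

  r1 -= 1·r0 → [0,2,-3]
  r2 -= 1·r0 → [0,-6,10]
  r2 -= -3·r1 → [0,0,1]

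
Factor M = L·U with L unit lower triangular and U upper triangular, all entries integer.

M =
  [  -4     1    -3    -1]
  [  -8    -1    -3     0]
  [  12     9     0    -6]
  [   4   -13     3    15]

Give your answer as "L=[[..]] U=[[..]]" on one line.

  row1 -= 2·row0 → [0,-3,3,2]
  row2 -= -3·row0 → [0,12,-9,-9]
  row3 -= -1·row0 → [0,-12,0,14]
  row2 -= -4·row1 → [0,0,3,-1]
  row3 -= 4·row1 → [0,0,-12,6]
  row3 -= -4·row2 → [0,0,0,2]

L=[[1,0,0,0],[2,1,0,0],[-3,-4,1,0],[-1,4,-4,1]] U=[[-4,1,-3,-1],[0,-3,3,2],[0,0,3,-1],[0,0,0,2]]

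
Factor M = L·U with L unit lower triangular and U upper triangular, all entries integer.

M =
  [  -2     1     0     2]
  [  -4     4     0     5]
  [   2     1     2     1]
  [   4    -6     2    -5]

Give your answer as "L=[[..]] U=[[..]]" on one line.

  row1 -= 2·row0 → [0,2,0,1]
  row2 -= -1·row0 → [0,2,2,3]
  row3 -= -2·row0 → [0,-4,2,-1]
  row2 -= 1·row1 → [0,0,2,2]
  row3 -= -2·row1 → [0,0,2,1]
  row3 -= 1·row2 → [0,0,0,-1]

L=[[1,0,0,0],[2,1,0,0],[-1,1,1,0],[-2,-2,1,1]] U=[[-2,1,0,2],[0,2,0,1],[0,0,2,2],[0,0,0,-1]]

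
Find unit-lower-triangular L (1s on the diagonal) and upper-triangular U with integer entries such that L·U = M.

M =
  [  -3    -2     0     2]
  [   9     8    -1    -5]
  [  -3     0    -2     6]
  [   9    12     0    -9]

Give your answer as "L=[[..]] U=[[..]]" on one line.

L=[[1,0,0,0],[-3,1,0,0],[1,1,1,0],[-3,3,-3,1]] U=[[-3,-2,0,2],[0,2,-1,1],[0,0,-1,3],[0,0,0,3]]

  row1 -= -3·row0 → [0,2,-1,1]
  row2 -= 1·row0 → [0,2,-2,4]
  row3 -= -3·row0 → [0,6,0,-3]
  row2 -= 1·row1 → [0,0,-1,3]
  row3 -= 3·row1 → [0,0,3,-6]
  row3 -= -3·row2 → [0,0,0,3]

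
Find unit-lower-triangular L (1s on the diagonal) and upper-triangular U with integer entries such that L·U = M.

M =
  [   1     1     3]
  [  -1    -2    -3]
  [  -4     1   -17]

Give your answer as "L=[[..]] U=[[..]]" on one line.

  R1 -= -1·R0 → [0,-1,0]
  R2 -= -4·R0 → [0,5,-5]
  R2 -= -5·R1 → [0,0,-5]

L=[[1,0,0],[-1,1,0],[-4,-5,1]] U=[[1,1,3],[0,-1,0],[0,0,-5]]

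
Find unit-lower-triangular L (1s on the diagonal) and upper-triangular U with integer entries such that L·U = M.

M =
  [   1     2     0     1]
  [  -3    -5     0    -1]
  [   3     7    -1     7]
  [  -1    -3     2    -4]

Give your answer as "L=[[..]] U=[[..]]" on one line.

L=[[1,0,0,0],[-3,1,0,0],[3,1,1,0],[-1,-1,-2,1]] U=[[1,2,0,1],[0,1,0,2],[0,0,-1,2],[0,0,0,3]]

  row1 -= -3·row0 → [0,1,0,2]
  row2 -= 3·row0 → [0,1,-1,4]
  row3 -= -1·row0 → [0,-1,2,-3]
  row2 -= 1·row1 → [0,0,-1,2]
  row3 -= -1·row1 → [0,0,2,-1]
  row3 -= -2·row2 → [0,0,0,3]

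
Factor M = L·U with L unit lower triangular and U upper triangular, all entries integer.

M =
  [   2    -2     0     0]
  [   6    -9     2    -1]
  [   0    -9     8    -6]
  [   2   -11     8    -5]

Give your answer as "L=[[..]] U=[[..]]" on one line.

L=[[1,0,0,0],[3,1,0,0],[0,3,1,0],[1,3,1,1]] U=[[2,-2,0,0],[0,-3,2,-1],[0,0,2,-3],[0,0,0,1]]

  r1 -= 3·r0 → [0,-3,2,-1]
  r2 -= 0·r0 → [0,-9,8,-6]
  r3 -= 1·r0 → [0,-9,8,-5]
  r2 -= 3·r1 → [0,0,2,-3]
  r3 -= 3·r1 → [0,0,2,-2]
  r3 -= 1·r2 → [0,0,0,1]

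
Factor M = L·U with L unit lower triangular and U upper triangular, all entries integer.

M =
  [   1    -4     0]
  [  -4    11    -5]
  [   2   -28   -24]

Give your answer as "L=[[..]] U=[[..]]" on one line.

  row1 -= -4·row0 → [0,-5,-5]
  row2 -= 2·row0 → [0,-20,-24]
  row2 -= 4·row1 → [0,0,-4]

L=[[1,0,0],[-4,1,0],[2,4,1]] U=[[1,-4,0],[0,-5,-5],[0,0,-4]]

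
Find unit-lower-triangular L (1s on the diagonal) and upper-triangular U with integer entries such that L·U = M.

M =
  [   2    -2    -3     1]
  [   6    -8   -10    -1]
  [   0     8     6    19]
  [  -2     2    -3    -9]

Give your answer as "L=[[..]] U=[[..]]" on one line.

L=[[1,0,0,0],[3,1,0,0],[0,-4,1,0],[-1,0,-3,1]] U=[[2,-2,-3,1],[0,-2,-1,-4],[0,0,2,3],[0,0,0,1]]

  row1 -= 3·row0 → [0,-2,-1,-4]
  row2 -= 0·row0 → [0,8,6,19]
  row3 -= -1·row0 → [0,0,-6,-8]
  row2 -= -4·row1 → [0,0,2,3]
  row3 -= 0·row1 → [0,0,-6,-8]
  row3 -= -3·row2 → [0,0,0,1]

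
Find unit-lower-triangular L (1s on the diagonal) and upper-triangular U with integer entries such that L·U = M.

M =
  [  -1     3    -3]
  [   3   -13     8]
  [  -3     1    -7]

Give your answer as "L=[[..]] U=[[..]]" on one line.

L=[[1,0,0],[-3,1,0],[3,2,1]] U=[[-1,3,-3],[0,-4,-1],[0,0,4]]

  R1 -= -3·R0 → [0,-4,-1]
  R2 -= 3·R0 → [0,-8,2]
  R2 -= 2·R1 → [0,0,4]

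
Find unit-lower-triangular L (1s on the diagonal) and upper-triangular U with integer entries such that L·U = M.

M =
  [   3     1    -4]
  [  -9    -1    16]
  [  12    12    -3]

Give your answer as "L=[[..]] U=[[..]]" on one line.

L=[[1,0,0],[-3,1,0],[4,4,1]] U=[[3,1,-4],[0,2,4],[0,0,-3]]

  row1 -= -3·row0 → [0,2,4]
  row2 -= 4·row0 → [0,8,13]
  row2 -= 4·row1 → [0,0,-3]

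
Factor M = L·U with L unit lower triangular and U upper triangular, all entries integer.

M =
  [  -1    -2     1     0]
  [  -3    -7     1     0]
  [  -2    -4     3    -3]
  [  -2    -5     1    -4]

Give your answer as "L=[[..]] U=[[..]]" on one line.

  row1 -= 3·row0 → [0,-1,-2,0]
  row2 -= 2·row0 → [0,0,1,-3]
  row3 -= 2·row0 → [0,-1,-1,-4]
  row2 -= 0·row1 → [0,0,1,-3]
  row3 -= 1·row1 → [0,0,1,-4]
  row3 -= 1·row2 → [0,0,0,-1]

L=[[1,0,0,0],[3,1,0,0],[2,0,1,0],[2,1,1,1]] U=[[-1,-2,1,0],[0,-1,-2,0],[0,0,1,-3],[0,0,0,-1]]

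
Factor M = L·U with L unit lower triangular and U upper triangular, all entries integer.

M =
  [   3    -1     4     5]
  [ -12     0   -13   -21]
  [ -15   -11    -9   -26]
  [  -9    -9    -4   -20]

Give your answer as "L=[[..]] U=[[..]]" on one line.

L=[[1,0,0,0],[-4,1,0,0],[-5,4,1,0],[-3,3,1,1]] U=[[3,-1,4,5],[0,-4,3,-1],[0,0,-1,3],[0,0,0,-5]]

  r1 -= -4·r0 → [0,-4,3,-1]
  r2 -= -5·r0 → [0,-16,11,-1]
  r3 -= -3·r0 → [0,-12,8,-5]
  r2 -= 4·r1 → [0,0,-1,3]
  r3 -= 3·r1 → [0,0,-1,-2]
  r3 -= 1·r2 → [0,0,0,-5]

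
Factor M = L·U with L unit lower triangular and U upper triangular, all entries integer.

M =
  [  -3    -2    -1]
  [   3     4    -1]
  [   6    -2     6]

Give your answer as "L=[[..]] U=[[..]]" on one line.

L=[[1,0,0],[-1,1,0],[-2,-3,1]] U=[[-3,-2,-1],[0,2,-2],[0,0,-2]]

  r1 -= -1·r0 → [0,2,-2]
  r2 -= -2·r0 → [0,-6,4]
  r2 -= -3·r1 → [0,0,-2]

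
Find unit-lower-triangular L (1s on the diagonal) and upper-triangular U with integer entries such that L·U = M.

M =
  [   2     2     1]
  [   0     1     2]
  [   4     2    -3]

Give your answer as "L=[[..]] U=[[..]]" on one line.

  row1 -= 0·row0 → [0,1,2]
  row2 -= 2·row0 → [0,-2,-5]
  row2 -= -2·row1 → [0,0,-1]

L=[[1,0,0],[0,1,0],[2,-2,1]] U=[[2,2,1],[0,1,2],[0,0,-1]]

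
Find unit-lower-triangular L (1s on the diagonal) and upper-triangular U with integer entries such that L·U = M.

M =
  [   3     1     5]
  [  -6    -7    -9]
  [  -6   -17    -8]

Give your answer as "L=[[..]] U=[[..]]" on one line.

L=[[1,0,0],[-2,1,0],[-2,3,1]] U=[[3,1,5],[0,-5,1],[0,0,-1]]

  r1 -= -2·r0 → [0,-5,1]
  r2 -= -2·r0 → [0,-15,2]
  r2 -= 3·r1 → [0,0,-1]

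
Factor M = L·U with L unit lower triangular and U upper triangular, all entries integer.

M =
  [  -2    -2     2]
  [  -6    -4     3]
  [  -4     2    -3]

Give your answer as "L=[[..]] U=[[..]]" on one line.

L=[[1,0,0],[3,1,0],[2,3,1]] U=[[-2,-2,2],[0,2,-3],[0,0,2]]

  row1 -= 3·row0 → [0,2,-3]
  row2 -= 2·row0 → [0,6,-7]
  row2 -= 3·row1 → [0,0,2]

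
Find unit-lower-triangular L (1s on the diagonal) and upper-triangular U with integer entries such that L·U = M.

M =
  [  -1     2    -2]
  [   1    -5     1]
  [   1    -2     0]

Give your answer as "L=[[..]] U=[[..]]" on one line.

  row1 -= -1·row0 → [0,-3,-1]
  row2 -= -1·row0 → [0,0,-2]
  row2 -= 0·row1 → [0,0,-2]

L=[[1,0,0],[-1,1,0],[-1,0,1]] U=[[-1,2,-2],[0,-3,-1],[0,0,-2]]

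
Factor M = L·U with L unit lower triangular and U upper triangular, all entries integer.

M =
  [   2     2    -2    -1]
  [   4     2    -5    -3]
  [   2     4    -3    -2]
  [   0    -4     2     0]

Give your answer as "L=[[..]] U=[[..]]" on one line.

  r1 -= 2·r0 → [0,-2,-1,-1]
  r2 -= 1·r0 → [0,2,-1,-1]
  r3 -= 0·r0 → [0,-4,2,0]
  r2 -= -1·r1 → [0,0,-2,-2]
  r3 -= 2·r1 → [0,0,4,2]
  r3 -= -2·r2 → [0,0,0,-2]

L=[[1,0,0,0],[2,1,0,0],[1,-1,1,0],[0,2,-2,1]] U=[[2,2,-2,-1],[0,-2,-1,-1],[0,0,-2,-2],[0,0,0,-2]]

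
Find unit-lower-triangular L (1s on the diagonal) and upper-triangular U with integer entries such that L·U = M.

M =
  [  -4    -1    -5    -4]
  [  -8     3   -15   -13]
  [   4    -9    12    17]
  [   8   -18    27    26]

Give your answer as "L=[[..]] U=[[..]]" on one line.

  row1 -= 2·row0 → [0,5,-5,-5]
  row2 -= -1·row0 → [0,-10,7,13]
  row3 -= -2·row0 → [0,-20,17,18]
  row2 -= -2·row1 → [0,0,-3,3]
  row3 -= -4·row1 → [0,0,-3,-2]
  row3 -= 1·row2 → [0,0,0,-5]

L=[[1,0,0,0],[2,1,0,0],[-1,-2,1,0],[-2,-4,1,1]] U=[[-4,-1,-5,-4],[0,5,-5,-5],[0,0,-3,3],[0,0,0,-5]]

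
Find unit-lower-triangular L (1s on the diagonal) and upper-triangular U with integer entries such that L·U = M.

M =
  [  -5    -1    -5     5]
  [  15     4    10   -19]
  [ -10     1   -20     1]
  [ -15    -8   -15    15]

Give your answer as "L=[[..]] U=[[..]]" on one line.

L=[[1,0,0,0],[-3,1,0,0],[2,3,1,0],[3,-5,-5,1]] U=[[-5,-1,-5,5],[0,1,-5,-4],[0,0,5,3],[0,0,0,-5]]

  r1 -= -3·r0 → [0,1,-5,-4]
  r2 -= 2·r0 → [0,3,-10,-9]
  r3 -= 3·r0 → [0,-5,0,0]
  r2 -= 3·r1 → [0,0,5,3]
  r3 -= -5·r1 → [0,0,-25,-20]
  r3 -= -5·r2 → [0,0,0,-5]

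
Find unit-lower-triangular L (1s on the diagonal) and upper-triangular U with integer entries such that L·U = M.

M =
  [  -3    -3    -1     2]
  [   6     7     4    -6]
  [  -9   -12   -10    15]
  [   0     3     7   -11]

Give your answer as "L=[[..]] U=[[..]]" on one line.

L=[[1,0,0,0],[-2,1,0,0],[3,-3,1,0],[0,3,-1,1]] U=[[-3,-3,-1,2],[0,1,2,-2],[0,0,-1,3],[0,0,0,-2]]

  r1 -= -2·r0 → [0,1,2,-2]
  r2 -= 3·r0 → [0,-3,-7,9]
  r3 -= 0·r0 → [0,3,7,-11]
  r2 -= -3·r1 → [0,0,-1,3]
  r3 -= 3·r1 → [0,0,1,-5]
  r3 -= -1·r2 → [0,0,0,-2]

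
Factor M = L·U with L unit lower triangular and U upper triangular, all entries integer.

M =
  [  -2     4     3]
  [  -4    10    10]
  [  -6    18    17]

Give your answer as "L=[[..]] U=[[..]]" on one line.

L=[[1,0,0],[2,1,0],[3,3,1]] U=[[-2,4,3],[0,2,4],[0,0,-4]]

  R1 -= 2·R0 → [0,2,4]
  R2 -= 3·R0 → [0,6,8]
  R2 -= 3·R1 → [0,0,-4]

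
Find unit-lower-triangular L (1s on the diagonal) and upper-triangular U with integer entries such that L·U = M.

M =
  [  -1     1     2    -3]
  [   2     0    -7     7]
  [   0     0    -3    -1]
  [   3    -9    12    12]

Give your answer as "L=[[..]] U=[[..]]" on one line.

  R1 -= -2·R0 → [0,2,-3,1]
  R2 -= 0·R0 → [0,0,-3,-1]
  R3 -= -3·R0 → [0,-6,18,3]
  R2 -= 0·R1 → [0,0,-3,-1]
  R3 -= -3·R1 → [0,0,9,6]
  R3 -= -3·R2 → [0,0,0,3]

L=[[1,0,0,0],[-2,1,0,0],[0,0,1,0],[-3,-3,-3,1]] U=[[-1,1,2,-3],[0,2,-3,1],[0,0,-3,-1],[0,0,0,3]]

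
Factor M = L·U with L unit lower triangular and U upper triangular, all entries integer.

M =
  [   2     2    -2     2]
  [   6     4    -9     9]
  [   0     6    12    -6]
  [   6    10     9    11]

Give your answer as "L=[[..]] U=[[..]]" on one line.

  row1 -= 3·row0 → [0,-2,-3,3]
  row2 -= 0·row0 → [0,6,12,-6]
  row3 -= 3·row0 → [0,4,15,5]
  row2 -= -3·row1 → [0,0,3,3]
  row3 -= -2·row1 → [0,0,9,11]
  row3 -= 3·row2 → [0,0,0,2]

L=[[1,0,0,0],[3,1,0,0],[0,-3,1,0],[3,-2,3,1]] U=[[2,2,-2,2],[0,-2,-3,3],[0,0,3,3],[0,0,0,2]]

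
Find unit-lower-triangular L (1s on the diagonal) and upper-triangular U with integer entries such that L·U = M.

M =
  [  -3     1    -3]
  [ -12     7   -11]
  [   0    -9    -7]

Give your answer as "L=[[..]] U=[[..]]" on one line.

L=[[1,0,0],[4,1,0],[0,-3,1]] U=[[-3,1,-3],[0,3,1],[0,0,-4]]

  r1 -= 4·r0 → [0,3,1]
  r2 -= 0·r0 → [0,-9,-7]
  r2 -= -3·r1 → [0,0,-4]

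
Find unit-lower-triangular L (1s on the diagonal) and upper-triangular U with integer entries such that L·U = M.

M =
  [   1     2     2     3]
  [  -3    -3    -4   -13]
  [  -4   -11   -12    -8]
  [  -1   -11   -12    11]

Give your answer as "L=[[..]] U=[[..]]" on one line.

  r1 -= -3·r0 → [0,3,2,-4]
  r2 -= -4·r0 → [0,-3,-4,4]
  r3 -= -1·r0 → [0,-9,-10,14]
  r2 -= -1·r1 → [0,0,-2,0]
  r3 -= -3·r1 → [0,0,-4,2]
  r3 -= 2·r2 → [0,0,0,2]

L=[[1,0,0,0],[-3,1,0,0],[-4,-1,1,0],[-1,-3,2,1]] U=[[1,2,2,3],[0,3,2,-4],[0,0,-2,0],[0,0,0,2]]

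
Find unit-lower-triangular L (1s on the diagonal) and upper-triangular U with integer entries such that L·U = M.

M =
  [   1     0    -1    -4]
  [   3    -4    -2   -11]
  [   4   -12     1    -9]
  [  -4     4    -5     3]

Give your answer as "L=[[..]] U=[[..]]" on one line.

  row1 -= 3·row0 → [0,-4,1,1]
  row2 -= 4·row0 → [0,-12,5,7]
  row3 -= -4·row0 → [0,4,-9,-13]
  row2 -= 3·row1 → [0,0,2,4]
  row3 -= -1·row1 → [0,0,-8,-12]
  row3 -= -4·row2 → [0,0,0,4]

L=[[1,0,0,0],[3,1,0,0],[4,3,1,0],[-4,-1,-4,1]] U=[[1,0,-1,-4],[0,-4,1,1],[0,0,2,4],[0,0,0,4]]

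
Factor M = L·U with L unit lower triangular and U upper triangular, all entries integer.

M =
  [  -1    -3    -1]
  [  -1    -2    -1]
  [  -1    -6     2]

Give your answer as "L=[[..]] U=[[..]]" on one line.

L=[[1,0,0],[1,1,0],[1,-3,1]] U=[[-1,-3,-1],[0,1,0],[0,0,3]]

  row1 -= 1·row0 → [0,1,0]
  row2 -= 1·row0 → [0,-3,3]
  row2 -= -3·row1 → [0,0,3]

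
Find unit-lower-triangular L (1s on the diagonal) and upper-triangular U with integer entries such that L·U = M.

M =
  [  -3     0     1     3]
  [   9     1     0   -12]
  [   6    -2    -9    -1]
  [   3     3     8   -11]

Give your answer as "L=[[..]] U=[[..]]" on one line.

L=[[1,0,0,0],[-3,1,0,0],[-2,-2,1,0],[-1,3,0,1]] U=[[-3,0,1,3],[0,1,3,-3],[0,0,-1,-1],[0,0,0,1]]

  R1 -= -3·R0 → [0,1,3,-3]
  R2 -= -2·R0 → [0,-2,-7,5]
  R3 -= -1·R0 → [0,3,9,-8]
  R2 -= -2·R1 → [0,0,-1,-1]
  R3 -= 3·R1 → [0,0,0,1]
  R3 -= 0·R2 → [0,0,0,1]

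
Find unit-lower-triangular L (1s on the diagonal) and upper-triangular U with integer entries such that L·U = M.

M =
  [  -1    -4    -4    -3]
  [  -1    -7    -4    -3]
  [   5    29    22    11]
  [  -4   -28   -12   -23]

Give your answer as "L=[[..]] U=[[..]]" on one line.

  row1 -= 1·row0 → [0,-3,0,0]
  row2 -= -5·row0 → [0,9,2,-4]
  row3 -= 4·row0 → [0,-12,4,-11]
  row2 -= -3·row1 → [0,0,2,-4]
  row3 -= 4·row1 → [0,0,4,-11]
  row3 -= 2·row2 → [0,0,0,-3]

L=[[1,0,0,0],[1,1,0,0],[-5,-3,1,0],[4,4,2,1]] U=[[-1,-4,-4,-3],[0,-3,0,0],[0,0,2,-4],[0,0,0,-3]]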